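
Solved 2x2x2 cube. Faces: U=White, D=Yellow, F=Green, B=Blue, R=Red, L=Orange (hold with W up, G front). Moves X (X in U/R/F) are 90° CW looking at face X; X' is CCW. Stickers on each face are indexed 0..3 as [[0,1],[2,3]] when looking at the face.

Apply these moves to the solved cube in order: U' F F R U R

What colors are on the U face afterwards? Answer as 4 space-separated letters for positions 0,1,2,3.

Answer: Y O O Y

Derivation:
After move 1 (U'): U=WWWW F=OOGG R=GGRR B=RRBB L=BBOO
After move 2 (F): F=GOGO U=WWOB R=WGWR D=RGYY L=BYOY
After move 3 (F): F=GGOO U=WWYY R=OGBR D=WWYY L=BROG
After move 4 (R): R=BORG U=WGYO F=GWOY D=WBYR B=YRWB
After move 5 (U): U=YWOG F=BOOY R=YRRG B=BRWB L=GWOG
After move 6 (R): R=RYGR U=YOOY F=BBOR D=WWYB B=GRWB
Query: U face = YOOY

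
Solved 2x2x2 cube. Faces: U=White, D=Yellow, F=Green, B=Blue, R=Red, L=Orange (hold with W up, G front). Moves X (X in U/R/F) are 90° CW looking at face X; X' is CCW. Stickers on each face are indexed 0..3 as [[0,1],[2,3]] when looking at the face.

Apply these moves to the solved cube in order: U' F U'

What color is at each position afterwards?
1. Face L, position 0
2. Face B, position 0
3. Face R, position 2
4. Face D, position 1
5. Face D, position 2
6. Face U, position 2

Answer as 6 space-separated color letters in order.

After move 1 (U'): U=WWWW F=OOGG R=GGRR B=RRBB L=BBOO
After move 2 (F): F=GOGO U=WWOB R=WGWR D=RGYY L=BYOY
After move 3 (U'): U=WBWO F=BYGO R=GOWR B=WGBB L=RROY
Query 1: L[0] = R
Query 2: B[0] = W
Query 3: R[2] = W
Query 4: D[1] = G
Query 5: D[2] = Y
Query 6: U[2] = W

Answer: R W W G Y W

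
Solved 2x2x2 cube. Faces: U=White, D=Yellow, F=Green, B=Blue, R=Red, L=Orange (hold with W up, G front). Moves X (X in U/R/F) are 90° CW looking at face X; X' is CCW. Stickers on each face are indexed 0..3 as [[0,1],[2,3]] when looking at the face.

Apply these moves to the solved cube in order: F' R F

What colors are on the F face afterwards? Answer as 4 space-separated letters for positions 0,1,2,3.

After move 1 (F'): F=GGGG U=WWRR R=YRYR D=OOYY L=OWOW
After move 2 (R): R=YYRR U=WGRG F=GOGY D=OBYB B=RBWB
After move 3 (F): F=GGYO U=WGWW R=RYGR D=RYYB L=OOOB
Query: F face = GGYO

Answer: G G Y O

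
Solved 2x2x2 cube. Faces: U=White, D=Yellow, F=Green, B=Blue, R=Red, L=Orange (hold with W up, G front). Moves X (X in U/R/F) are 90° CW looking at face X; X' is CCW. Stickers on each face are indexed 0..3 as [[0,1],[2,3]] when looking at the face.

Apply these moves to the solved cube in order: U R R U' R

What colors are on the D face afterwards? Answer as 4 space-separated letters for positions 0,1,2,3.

Answer: Y R Y R

Derivation:
After move 1 (U): U=WWWW F=RRGG R=BBRR B=OOBB L=GGOO
After move 2 (R): R=RBRB U=WRWG F=RYGY D=YBYO B=WOWB
After move 3 (R): R=RRBB U=WYWY F=RBGO D=YWYW B=GORB
After move 4 (U'): U=YYWW F=GGGO R=RBBB B=RRRB L=GOOO
After move 5 (R): R=BRBB U=YGWO F=GWGW D=YRYR B=WRYB
Query: D face = YRYR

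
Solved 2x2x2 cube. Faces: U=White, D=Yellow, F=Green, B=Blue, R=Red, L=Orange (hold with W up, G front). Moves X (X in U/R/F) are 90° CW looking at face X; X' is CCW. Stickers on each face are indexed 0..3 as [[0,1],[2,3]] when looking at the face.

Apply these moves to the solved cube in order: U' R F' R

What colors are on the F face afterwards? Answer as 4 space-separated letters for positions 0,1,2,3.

Answer: Y O O R

Derivation:
After move 1 (U'): U=WWWW F=OOGG R=GGRR B=RRBB L=BBOO
After move 2 (R): R=RGRG U=WOWG F=OYGY D=YBYR B=WRWB
After move 3 (F'): F=YYOG U=WORR R=BGYG D=BOYR L=BGOW
After move 4 (R): R=YBGG U=WYRG F=YOOR D=BWYW B=RROB
Query: F face = YOOR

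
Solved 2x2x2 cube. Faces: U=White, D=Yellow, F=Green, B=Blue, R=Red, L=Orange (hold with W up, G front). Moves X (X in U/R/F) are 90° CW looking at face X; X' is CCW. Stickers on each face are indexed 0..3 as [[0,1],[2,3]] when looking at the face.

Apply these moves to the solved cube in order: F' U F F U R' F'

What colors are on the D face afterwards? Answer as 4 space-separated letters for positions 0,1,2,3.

Answer: G B Y Y

Derivation:
After move 1 (F'): F=GGGG U=WWRR R=YRYR D=OOYY L=OWOW
After move 2 (U): U=RWRW F=YRGG R=BBYR B=OWBB L=GGOW
After move 3 (F): F=GYGR U=RWWG R=RBWR D=YBYY L=GOOO
After move 4 (F): F=GGRY U=RWOO R=WBGR D=WRYY L=GYOB
After move 5 (U): U=OROW F=WBRY R=OWGR B=GYBB L=GGOB
After move 6 (R'): R=WROG U=OBOG F=WRRW D=WBYY B=YYRB
After move 7 (F'): F=RWWR U=OBWO R=BRWG D=GBYY L=GGOO
Query: D face = GBYY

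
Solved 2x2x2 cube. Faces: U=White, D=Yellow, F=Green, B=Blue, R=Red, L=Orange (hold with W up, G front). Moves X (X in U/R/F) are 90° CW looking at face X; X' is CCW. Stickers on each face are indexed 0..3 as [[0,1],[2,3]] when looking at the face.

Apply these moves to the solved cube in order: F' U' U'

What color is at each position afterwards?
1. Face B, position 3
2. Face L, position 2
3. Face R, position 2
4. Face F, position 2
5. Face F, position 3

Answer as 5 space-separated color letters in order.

After move 1 (F'): F=GGGG U=WWRR R=YRYR D=OOYY L=OWOW
After move 2 (U'): U=WRWR F=OWGG R=GGYR B=YRBB L=BBOW
After move 3 (U'): U=RRWW F=BBGG R=OWYR B=GGBB L=YROW
Query 1: B[3] = B
Query 2: L[2] = O
Query 3: R[2] = Y
Query 4: F[2] = G
Query 5: F[3] = G

Answer: B O Y G G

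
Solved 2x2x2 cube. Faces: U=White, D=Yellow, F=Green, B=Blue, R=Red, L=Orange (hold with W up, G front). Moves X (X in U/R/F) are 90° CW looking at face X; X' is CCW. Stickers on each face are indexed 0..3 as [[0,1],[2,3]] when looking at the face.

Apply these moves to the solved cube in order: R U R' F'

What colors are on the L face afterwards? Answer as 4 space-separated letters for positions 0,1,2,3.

After move 1 (R): R=RRRR U=WGWG F=GYGY D=YBYB B=WBWB
After move 2 (U): U=WWGG F=RRGY R=WBRR B=OOWB L=GYOO
After move 3 (R'): R=BRWR U=WWGO F=RWGG D=YRYY B=BOBB
After move 4 (F'): F=WGRG U=WWBW R=RRYR D=YOYY L=GOOG
Query: L face = GOOG

Answer: G O O G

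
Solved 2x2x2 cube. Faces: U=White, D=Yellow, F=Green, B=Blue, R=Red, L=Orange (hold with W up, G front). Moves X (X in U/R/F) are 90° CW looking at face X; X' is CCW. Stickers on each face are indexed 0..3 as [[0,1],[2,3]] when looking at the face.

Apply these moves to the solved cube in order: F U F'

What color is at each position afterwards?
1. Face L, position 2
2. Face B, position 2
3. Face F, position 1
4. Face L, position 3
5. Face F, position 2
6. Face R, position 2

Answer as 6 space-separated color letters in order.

After move 1 (F): F=GGGG U=WWOO R=WRWR D=RRYY L=OYOY
After move 2 (U): U=OWOW F=WRGG R=BBWR B=OYBB L=GGOY
After move 3 (F'): F=RGWG U=OWBW R=RBRR D=GYYY L=GWOO
Query 1: L[2] = O
Query 2: B[2] = B
Query 3: F[1] = G
Query 4: L[3] = O
Query 5: F[2] = W
Query 6: R[2] = R

Answer: O B G O W R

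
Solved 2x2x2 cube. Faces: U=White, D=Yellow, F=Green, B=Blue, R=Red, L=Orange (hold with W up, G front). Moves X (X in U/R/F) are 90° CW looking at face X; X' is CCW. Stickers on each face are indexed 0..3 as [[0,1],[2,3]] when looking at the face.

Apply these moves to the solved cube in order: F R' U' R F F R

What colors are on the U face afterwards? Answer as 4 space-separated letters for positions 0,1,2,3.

After move 1 (F): F=GGGG U=WWOO R=WRWR D=RRYY L=OYOY
After move 2 (R'): R=RRWW U=WBOB F=GWGO D=RGYG B=YBRB
After move 3 (U'): U=BBWO F=OYGO R=GWWW B=RRRB L=YBOY
After move 4 (R): R=WGWW U=BYWO F=OGGG D=RRYR B=ORBB
After move 5 (F): F=GOGG U=BYYB R=WGOW D=WWYR L=YROR
After move 6 (F): F=GGGO U=BYRR R=YGBW D=OWYR L=YWOW
After move 7 (R): R=BYWG U=BGRO F=GWGR D=OBYO B=RRYB
Query: U face = BGRO

Answer: B G R O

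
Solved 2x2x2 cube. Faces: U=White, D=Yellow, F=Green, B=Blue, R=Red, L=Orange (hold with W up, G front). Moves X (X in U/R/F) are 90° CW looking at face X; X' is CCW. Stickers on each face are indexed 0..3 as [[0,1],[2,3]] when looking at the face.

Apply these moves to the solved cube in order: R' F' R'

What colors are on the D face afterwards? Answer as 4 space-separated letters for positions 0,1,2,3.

After move 1 (R'): R=RRRR U=WBWB F=GWGW D=YGYG B=YBYB
After move 2 (F'): F=WWGG U=WBRR R=GRYR D=OOYG L=OBOW
After move 3 (R'): R=RRGY U=WYRY F=WBGR D=OWYG B=GBOB
Query: D face = OWYG

Answer: O W Y G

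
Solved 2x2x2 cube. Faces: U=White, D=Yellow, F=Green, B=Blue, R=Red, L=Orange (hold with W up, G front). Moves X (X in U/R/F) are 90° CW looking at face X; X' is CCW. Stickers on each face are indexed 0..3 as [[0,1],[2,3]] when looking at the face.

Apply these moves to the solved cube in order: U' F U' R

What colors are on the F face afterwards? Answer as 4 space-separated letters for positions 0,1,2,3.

After move 1 (U'): U=WWWW F=OOGG R=GGRR B=RRBB L=BBOO
After move 2 (F): F=GOGO U=WWOB R=WGWR D=RGYY L=BYOY
After move 3 (U'): U=WBWO F=BYGO R=GOWR B=WGBB L=RROY
After move 4 (R): R=WGRO U=WYWO F=BGGY D=RBYW B=OGBB
Query: F face = BGGY

Answer: B G G Y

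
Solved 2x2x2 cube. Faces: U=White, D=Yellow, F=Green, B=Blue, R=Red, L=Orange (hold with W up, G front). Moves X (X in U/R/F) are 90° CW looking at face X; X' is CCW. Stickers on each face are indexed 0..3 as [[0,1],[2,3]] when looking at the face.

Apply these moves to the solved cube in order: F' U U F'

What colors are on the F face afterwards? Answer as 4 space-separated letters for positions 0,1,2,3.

After move 1 (F'): F=GGGG U=WWRR R=YRYR D=OOYY L=OWOW
After move 2 (U): U=RWRW F=YRGG R=BBYR B=OWBB L=GGOW
After move 3 (U): U=RRWW F=BBGG R=OWYR B=GGBB L=YROW
After move 4 (F'): F=BGBG U=RROY R=OWOR D=RWYY L=YWOW
Query: F face = BGBG

Answer: B G B G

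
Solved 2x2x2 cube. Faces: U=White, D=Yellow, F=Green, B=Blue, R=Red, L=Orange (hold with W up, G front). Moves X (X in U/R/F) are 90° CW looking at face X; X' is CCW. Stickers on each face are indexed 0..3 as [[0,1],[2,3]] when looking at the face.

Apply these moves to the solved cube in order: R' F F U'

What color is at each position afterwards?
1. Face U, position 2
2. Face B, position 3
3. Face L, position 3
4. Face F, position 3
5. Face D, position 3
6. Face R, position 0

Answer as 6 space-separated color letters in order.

After move 1 (R'): R=RRRR U=WBWB F=GWGW D=YGYG B=YBYB
After move 2 (F): F=GGWW U=WBOO R=WRBR D=RRYG L=OYOG
After move 3 (F): F=WGWG U=WBGY R=OROR D=BWYG L=OROR
After move 4 (U'): U=BYWG F=ORWG R=WGOR B=ORYB L=YBOR
Query 1: U[2] = W
Query 2: B[3] = B
Query 3: L[3] = R
Query 4: F[3] = G
Query 5: D[3] = G
Query 6: R[0] = W

Answer: W B R G G W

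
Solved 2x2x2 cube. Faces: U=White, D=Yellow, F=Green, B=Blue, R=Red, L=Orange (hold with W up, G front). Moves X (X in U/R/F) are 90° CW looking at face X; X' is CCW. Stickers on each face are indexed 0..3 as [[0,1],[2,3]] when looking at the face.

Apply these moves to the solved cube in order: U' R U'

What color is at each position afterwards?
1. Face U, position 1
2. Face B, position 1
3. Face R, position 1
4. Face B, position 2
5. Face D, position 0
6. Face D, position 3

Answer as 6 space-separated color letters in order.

Answer: G G Y W Y R

Derivation:
After move 1 (U'): U=WWWW F=OOGG R=GGRR B=RRBB L=BBOO
After move 2 (R): R=RGRG U=WOWG F=OYGY D=YBYR B=WRWB
After move 3 (U'): U=OGWW F=BBGY R=OYRG B=RGWB L=WROO
Query 1: U[1] = G
Query 2: B[1] = G
Query 3: R[1] = Y
Query 4: B[2] = W
Query 5: D[0] = Y
Query 6: D[3] = R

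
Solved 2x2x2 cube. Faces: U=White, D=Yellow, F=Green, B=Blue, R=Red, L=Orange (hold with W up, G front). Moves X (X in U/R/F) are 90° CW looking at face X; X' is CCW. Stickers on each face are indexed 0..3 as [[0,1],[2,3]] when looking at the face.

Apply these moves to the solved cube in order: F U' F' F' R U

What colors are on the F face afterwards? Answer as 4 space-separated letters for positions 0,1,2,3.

After move 1 (F): F=GGGG U=WWOO R=WRWR D=RRYY L=OYOY
After move 2 (U'): U=WOWO F=OYGG R=GGWR B=WRBB L=BBOY
After move 3 (F'): F=YGOG U=WOGW R=RGRR D=BYYY L=BOOW
After move 4 (F'): F=GGYO U=WORR R=YGBR D=OWYY L=BWOG
After move 5 (R): R=BYRG U=WGRO F=GWYY D=OBYW B=RROB
After move 6 (U): U=RWOG F=BYYY R=RRRG B=BWOB L=GWOG
Query: F face = BYYY

Answer: B Y Y Y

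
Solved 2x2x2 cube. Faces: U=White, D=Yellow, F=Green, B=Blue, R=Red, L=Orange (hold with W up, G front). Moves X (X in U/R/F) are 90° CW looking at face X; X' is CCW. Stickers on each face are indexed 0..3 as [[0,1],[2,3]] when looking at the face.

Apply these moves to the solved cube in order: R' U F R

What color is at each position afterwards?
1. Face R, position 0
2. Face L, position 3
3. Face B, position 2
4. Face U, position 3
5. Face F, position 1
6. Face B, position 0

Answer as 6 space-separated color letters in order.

After move 1 (R'): R=RRRR U=WBWB F=GWGW D=YGYG B=YBYB
After move 2 (U): U=WWBB F=RRGW R=YBRR B=OOYB L=GWOO
After move 3 (F): F=GRWR U=WWOW R=BBBR D=RYYG L=GYOG
After move 4 (R): R=BBRB U=WROR F=GYWG D=RYYO B=WOWB
Query 1: R[0] = B
Query 2: L[3] = G
Query 3: B[2] = W
Query 4: U[3] = R
Query 5: F[1] = Y
Query 6: B[0] = W

Answer: B G W R Y W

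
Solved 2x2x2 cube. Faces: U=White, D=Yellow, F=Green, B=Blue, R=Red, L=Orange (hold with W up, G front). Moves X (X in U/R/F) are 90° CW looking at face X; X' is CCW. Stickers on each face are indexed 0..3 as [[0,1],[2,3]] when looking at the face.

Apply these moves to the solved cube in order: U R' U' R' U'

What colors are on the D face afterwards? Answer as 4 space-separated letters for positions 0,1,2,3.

After move 1 (U): U=WWWW F=RRGG R=BBRR B=OOBB L=GGOO
After move 2 (R'): R=BRBR U=WBWO F=RWGW D=YRYG B=YOYB
After move 3 (U'): U=BOWW F=GGGW R=RWBR B=BRYB L=YOOO
After move 4 (R'): R=WRRB U=BYWB F=GOGW D=YGYW B=GRRB
After move 5 (U'): U=YBBW F=YOGW R=GORB B=WRRB L=GROO
Query: D face = YGYW

Answer: Y G Y W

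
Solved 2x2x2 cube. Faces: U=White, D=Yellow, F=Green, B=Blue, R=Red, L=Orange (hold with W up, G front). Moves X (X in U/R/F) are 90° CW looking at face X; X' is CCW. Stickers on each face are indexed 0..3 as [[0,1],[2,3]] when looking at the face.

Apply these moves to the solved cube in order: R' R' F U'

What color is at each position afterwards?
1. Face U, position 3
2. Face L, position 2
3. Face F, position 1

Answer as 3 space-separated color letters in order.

After move 1 (R'): R=RRRR U=WBWB F=GWGW D=YGYG B=YBYB
After move 2 (R'): R=RRRR U=WYWY F=GBGB D=YWYW B=GBGB
After move 3 (F): F=GGBB U=WYOO R=WRYR D=RRYW L=OYOW
After move 4 (U'): U=YOWO F=OYBB R=GGYR B=WRGB L=GBOW
Query 1: U[3] = O
Query 2: L[2] = O
Query 3: F[1] = Y

Answer: O O Y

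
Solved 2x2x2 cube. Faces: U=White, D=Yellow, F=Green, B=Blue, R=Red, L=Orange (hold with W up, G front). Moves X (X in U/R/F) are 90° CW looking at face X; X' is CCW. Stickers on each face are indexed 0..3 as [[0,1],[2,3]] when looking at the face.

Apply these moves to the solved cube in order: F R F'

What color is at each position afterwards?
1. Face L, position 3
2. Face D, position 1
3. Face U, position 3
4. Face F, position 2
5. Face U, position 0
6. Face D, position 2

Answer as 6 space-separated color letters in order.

After move 1 (F): F=GGGG U=WWOO R=WRWR D=RRYY L=OYOY
After move 2 (R): R=WWRR U=WGOG F=GRGY D=RBYB B=OBWB
After move 3 (F'): F=RYGG U=WGWR R=BWRR D=YYYB L=OGOO
Query 1: L[3] = O
Query 2: D[1] = Y
Query 3: U[3] = R
Query 4: F[2] = G
Query 5: U[0] = W
Query 6: D[2] = Y

Answer: O Y R G W Y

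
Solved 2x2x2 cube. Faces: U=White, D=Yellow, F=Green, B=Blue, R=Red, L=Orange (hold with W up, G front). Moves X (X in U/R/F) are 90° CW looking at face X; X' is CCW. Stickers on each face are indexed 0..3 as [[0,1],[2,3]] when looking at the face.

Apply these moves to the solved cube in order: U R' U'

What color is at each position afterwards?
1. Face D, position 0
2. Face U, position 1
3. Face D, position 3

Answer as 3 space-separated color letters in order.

After move 1 (U): U=WWWW F=RRGG R=BBRR B=OOBB L=GGOO
After move 2 (R'): R=BRBR U=WBWO F=RWGW D=YRYG B=YOYB
After move 3 (U'): U=BOWW F=GGGW R=RWBR B=BRYB L=YOOO
Query 1: D[0] = Y
Query 2: U[1] = O
Query 3: D[3] = G

Answer: Y O G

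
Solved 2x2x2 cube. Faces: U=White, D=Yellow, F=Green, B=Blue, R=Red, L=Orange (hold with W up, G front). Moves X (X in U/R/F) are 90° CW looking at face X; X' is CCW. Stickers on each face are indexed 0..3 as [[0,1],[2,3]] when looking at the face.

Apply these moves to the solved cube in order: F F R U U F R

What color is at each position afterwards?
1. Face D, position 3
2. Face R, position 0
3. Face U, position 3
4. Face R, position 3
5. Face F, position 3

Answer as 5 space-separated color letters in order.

Answer: G W B R B

Derivation:
After move 1 (F): F=GGGG U=WWOO R=WRWR D=RRYY L=OYOY
After move 2 (F): F=GGGG U=WWYY R=OROR D=WWYY L=OROR
After move 3 (R): R=OORR U=WGYG F=GWGY D=WBYB B=YBWB
After move 4 (U): U=YWGG F=OOGY R=YBRR B=ORWB L=GWOR
After move 5 (U): U=GYGW F=YBGY R=ORRR B=GWWB L=OOOR
After move 6 (F): F=GYYB U=GYRO R=GRWR D=ROYB L=OWOB
After move 7 (R): R=WGRR U=GYRB F=GOYB D=RWYG B=OWYB
Query 1: D[3] = G
Query 2: R[0] = W
Query 3: U[3] = B
Query 4: R[3] = R
Query 5: F[3] = B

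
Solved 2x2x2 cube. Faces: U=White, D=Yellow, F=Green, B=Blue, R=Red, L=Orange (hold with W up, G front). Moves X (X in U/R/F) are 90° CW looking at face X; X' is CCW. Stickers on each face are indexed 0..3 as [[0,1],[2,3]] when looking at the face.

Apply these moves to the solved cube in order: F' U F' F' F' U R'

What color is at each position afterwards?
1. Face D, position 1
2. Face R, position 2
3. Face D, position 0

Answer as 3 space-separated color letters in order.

Answer: B O Y

Derivation:
After move 1 (F'): F=GGGG U=WWRR R=YRYR D=OOYY L=OWOW
After move 2 (U): U=RWRW F=YRGG R=BBYR B=OWBB L=GGOW
After move 3 (F'): F=RGYG U=RWBY R=OBOR D=GWYY L=GWOR
After move 4 (F'): F=GGRY U=RWOO R=WBGR D=WRYY L=GYOB
After move 5 (F'): F=GYGR U=RWWG R=RBWR D=YBYY L=GOOO
After move 6 (U): U=WRGW F=RBGR R=OWWR B=GOBB L=GYOO
After move 7 (R'): R=WROW U=WBGG F=RRGW D=YBYR B=YOBB
Query 1: D[1] = B
Query 2: R[2] = O
Query 3: D[0] = Y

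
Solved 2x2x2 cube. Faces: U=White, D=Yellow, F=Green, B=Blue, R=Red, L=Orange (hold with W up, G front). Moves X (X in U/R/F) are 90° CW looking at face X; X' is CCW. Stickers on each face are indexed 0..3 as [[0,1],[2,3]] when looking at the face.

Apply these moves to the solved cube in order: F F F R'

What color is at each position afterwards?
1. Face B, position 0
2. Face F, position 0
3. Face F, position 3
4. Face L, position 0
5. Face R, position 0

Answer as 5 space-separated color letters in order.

After move 1 (F): F=GGGG U=WWOO R=WRWR D=RRYY L=OYOY
After move 2 (F): F=GGGG U=WWYY R=OROR D=WWYY L=OROR
After move 3 (F): F=GGGG U=WWRR R=YRYR D=OOYY L=OWOW
After move 4 (R'): R=RRYY U=WBRB F=GWGR D=OGYG B=YBOB
Query 1: B[0] = Y
Query 2: F[0] = G
Query 3: F[3] = R
Query 4: L[0] = O
Query 5: R[0] = R

Answer: Y G R O R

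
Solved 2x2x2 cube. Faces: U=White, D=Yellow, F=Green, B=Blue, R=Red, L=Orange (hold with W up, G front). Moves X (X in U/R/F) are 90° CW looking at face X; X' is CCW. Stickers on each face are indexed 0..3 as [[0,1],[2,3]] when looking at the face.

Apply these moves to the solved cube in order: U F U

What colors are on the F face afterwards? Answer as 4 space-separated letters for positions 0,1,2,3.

After move 1 (U): U=WWWW F=RRGG R=BBRR B=OOBB L=GGOO
After move 2 (F): F=GRGR U=WWOG R=WBWR D=RBYY L=GYOY
After move 3 (U): U=OWGW F=WBGR R=OOWR B=GYBB L=GROY
Query: F face = WBGR

Answer: W B G R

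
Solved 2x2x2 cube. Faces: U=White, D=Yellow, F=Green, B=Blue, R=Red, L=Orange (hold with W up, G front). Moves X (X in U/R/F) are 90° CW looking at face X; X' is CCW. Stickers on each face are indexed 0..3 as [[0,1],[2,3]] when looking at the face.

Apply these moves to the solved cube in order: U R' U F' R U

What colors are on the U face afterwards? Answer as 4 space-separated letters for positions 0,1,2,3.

Answer: Y W G W

Derivation:
After move 1 (U): U=WWWW F=RRGG R=BBRR B=OOBB L=GGOO
After move 2 (R'): R=BRBR U=WBWO F=RWGW D=YRYG B=YOYB
After move 3 (U): U=WWOB F=BRGW R=YOBR B=GGYB L=RWOO
After move 4 (F'): F=RWBG U=WWYB R=ROYR D=WOYG L=RBOO
After move 5 (R): R=YRRO U=WWYG F=ROBG D=WYYG B=BGWB
After move 6 (U): U=YWGW F=YRBG R=BGRO B=RBWB L=ROOO
Query: U face = YWGW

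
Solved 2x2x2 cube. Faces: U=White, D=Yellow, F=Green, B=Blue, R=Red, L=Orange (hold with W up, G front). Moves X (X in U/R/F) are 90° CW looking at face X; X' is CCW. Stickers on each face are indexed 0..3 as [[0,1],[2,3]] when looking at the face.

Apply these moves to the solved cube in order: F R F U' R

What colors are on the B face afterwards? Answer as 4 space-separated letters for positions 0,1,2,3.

Answer: Y W Y B

Derivation:
After move 1 (F): F=GGGG U=WWOO R=WRWR D=RRYY L=OYOY
After move 2 (R): R=WWRR U=WGOG F=GRGY D=RBYB B=OBWB
After move 3 (F): F=GGYR U=WGYY R=OWGR D=RWYB L=OROB
After move 4 (U'): U=GYWY F=ORYR R=GGGR B=OWWB L=OBOB
After move 5 (R): R=GGRG U=GRWR F=OWYB D=RWYO B=YWYB
Query: B face = YWYB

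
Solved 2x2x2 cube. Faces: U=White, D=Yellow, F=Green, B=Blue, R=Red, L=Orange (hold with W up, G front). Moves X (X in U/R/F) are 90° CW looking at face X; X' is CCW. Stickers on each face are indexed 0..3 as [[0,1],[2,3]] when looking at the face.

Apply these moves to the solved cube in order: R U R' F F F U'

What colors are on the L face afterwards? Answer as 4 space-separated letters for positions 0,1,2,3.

After move 1 (R): R=RRRR U=WGWG F=GYGY D=YBYB B=WBWB
After move 2 (U): U=WWGG F=RRGY R=WBRR B=OOWB L=GYOO
After move 3 (R'): R=BRWR U=WWGO F=RWGG D=YRYY B=BOBB
After move 4 (F): F=GRGW U=WWOY R=GROR D=WBYY L=GYOR
After move 5 (F): F=GGWR U=WWRY R=ORYR D=OGYY L=GWOB
After move 6 (F): F=WGRG U=WWBW R=RRYR D=YOYY L=GOOG
After move 7 (U'): U=WWWB F=GORG R=WGYR B=RRBB L=BOOG
Query: L face = BOOG

Answer: B O O G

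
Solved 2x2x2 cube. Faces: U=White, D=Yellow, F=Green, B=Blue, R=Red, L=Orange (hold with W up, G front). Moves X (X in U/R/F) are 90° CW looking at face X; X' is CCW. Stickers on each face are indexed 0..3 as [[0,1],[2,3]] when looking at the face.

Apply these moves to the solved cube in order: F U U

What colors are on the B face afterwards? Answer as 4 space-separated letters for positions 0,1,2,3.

After move 1 (F): F=GGGG U=WWOO R=WRWR D=RRYY L=OYOY
After move 2 (U): U=OWOW F=WRGG R=BBWR B=OYBB L=GGOY
After move 3 (U): U=OOWW F=BBGG R=OYWR B=GGBB L=WROY
Query: B face = GGBB

Answer: G G B B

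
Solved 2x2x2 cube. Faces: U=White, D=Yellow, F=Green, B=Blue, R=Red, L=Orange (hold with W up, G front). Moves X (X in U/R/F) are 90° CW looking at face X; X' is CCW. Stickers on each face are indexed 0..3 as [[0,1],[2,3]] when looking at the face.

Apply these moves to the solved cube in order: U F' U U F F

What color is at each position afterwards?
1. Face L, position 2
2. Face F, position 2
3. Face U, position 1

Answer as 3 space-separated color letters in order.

Answer: O O B

Derivation:
After move 1 (U): U=WWWW F=RRGG R=BBRR B=OOBB L=GGOO
After move 2 (F'): F=RGRG U=WWBR R=YBYR D=GOYY L=GWOW
After move 3 (U): U=BWRW F=YBRG R=OOYR B=GWBB L=RGOW
After move 4 (U): U=RBWW F=OORG R=GWYR B=RGBB L=YBOW
After move 5 (F): F=ROGO U=RBWB R=WWWR D=YGYY L=YGOO
After move 6 (F): F=GROO U=RBOG R=WWBR D=WWYY L=YYOG
Query 1: L[2] = O
Query 2: F[2] = O
Query 3: U[1] = B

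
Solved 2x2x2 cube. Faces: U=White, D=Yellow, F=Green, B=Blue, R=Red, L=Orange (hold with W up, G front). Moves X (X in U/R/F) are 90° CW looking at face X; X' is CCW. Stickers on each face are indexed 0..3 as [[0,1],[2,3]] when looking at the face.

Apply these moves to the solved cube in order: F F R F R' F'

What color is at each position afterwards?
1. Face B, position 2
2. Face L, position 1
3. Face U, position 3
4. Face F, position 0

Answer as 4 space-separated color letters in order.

Answer: O Y Y G

Derivation:
After move 1 (F): F=GGGG U=WWOO R=WRWR D=RRYY L=OYOY
After move 2 (F): F=GGGG U=WWYY R=OROR D=WWYY L=OROR
After move 3 (R): R=OORR U=WGYG F=GWGY D=WBYB B=YBWB
After move 4 (F): F=GGYW U=WGRR R=YOGR D=ROYB L=OWOB
After move 5 (R'): R=ORYG U=WWRY F=GGYR D=RGYW B=BBOB
After move 6 (F'): F=GRGY U=WWOY R=GRRG D=WBYW L=OYOR
Query 1: B[2] = O
Query 2: L[1] = Y
Query 3: U[3] = Y
Query 4: F[0] = G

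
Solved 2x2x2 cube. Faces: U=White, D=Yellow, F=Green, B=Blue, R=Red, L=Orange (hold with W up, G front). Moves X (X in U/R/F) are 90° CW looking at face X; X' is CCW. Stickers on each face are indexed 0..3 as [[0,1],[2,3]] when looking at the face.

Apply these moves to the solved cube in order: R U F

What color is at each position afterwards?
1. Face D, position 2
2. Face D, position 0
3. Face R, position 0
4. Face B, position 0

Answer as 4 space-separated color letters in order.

Answer: Y R G O

Derivation:
After move 1 (R): R=RRRR U=WGWG F=GYGY D=YBYB B=WBWB
After move 2 (U): U=WWGG F=RRGY R=WBRR B=OOWB L=GYOO
After move 3 (F): F=GRYR U=WWOY R=GBGR D=RWYB L=GYOB
Query 1: D[2] = Y
Query 2: D[0] = R
Query 3: R[0] = G
Query 4: B[0] = O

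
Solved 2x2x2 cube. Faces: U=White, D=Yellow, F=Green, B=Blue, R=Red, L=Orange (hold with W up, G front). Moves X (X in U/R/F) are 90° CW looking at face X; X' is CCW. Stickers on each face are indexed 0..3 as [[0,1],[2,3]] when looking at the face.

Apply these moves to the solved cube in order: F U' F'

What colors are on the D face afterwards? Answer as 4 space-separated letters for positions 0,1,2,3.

After move 1 (F): F=GGGG U=WWOO R=WRWR D=RRYY L=OYOY
After move 2 (U'): U=WOWO F=OYGG R=GGWR B=WRBB L=BBOY
After move 3 (F'): F=YGOG U=WOGW R=RGRR D=BYYY L=BOOW
Query: D face = BYYY

Answer: B Y Y Y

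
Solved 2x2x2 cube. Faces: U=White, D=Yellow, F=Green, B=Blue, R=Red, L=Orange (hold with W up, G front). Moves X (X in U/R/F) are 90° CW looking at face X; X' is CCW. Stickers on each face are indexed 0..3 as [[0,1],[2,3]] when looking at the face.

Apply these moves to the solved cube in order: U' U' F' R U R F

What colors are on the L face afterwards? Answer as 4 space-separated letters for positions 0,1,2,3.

Answer: B R O W

Derivation:
After move 1 (U'): U=WWWW F=OOGG R=GGRR B=RRBB L=BBOO
After move 2 (U'): U=WWWW F=BBGG R=OORR B=GGBB L=RROO
After move 3 (F'): F=BGBG U=WWOR R=YOYR D=ROYY L=RWOW
After move 4 (R): R=YYRO U=WGOG F=BOBY D=RBYG B=RGWB
After move 5 (U): U=OWGG F=YYBY R=RGRO B=RWWB L=BOOW
After move 6 (R): R=RROG U=OYGY F=YBBG D=RWYR B=GWWB
After move 7 (F): F=BYGB U=OYWO R=GRYG D=ORYR L=BROW
Query: L face = BROW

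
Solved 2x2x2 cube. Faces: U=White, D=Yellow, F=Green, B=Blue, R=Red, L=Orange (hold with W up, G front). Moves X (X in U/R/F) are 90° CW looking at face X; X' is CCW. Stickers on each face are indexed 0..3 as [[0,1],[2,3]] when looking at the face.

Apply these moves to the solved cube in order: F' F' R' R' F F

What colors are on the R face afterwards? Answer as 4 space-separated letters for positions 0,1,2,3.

After move 1 (F'): F=GGGG U=WWRR R=YRYR D=OOYY L=OWOW
After move 2 (F'): F=GGGG U=WWYY R=OROR D=WWYY L=OROR
After move 3 (R'): R=RROO U=WBYB F=GWGY D=WGYG B=YBWB
After move 4 (R'): R=RORO U=WWYY F=GBGB D=WWYY B=GBGB
After move 5 (F): F=GGBB U=WWRR R=YOYO D=RRYY L=OWOW
After move 6 (F): F=BGBG U=WWWW R=RORO D=YYYY L=OROR
Query: R face = RORO

Answer: R O R O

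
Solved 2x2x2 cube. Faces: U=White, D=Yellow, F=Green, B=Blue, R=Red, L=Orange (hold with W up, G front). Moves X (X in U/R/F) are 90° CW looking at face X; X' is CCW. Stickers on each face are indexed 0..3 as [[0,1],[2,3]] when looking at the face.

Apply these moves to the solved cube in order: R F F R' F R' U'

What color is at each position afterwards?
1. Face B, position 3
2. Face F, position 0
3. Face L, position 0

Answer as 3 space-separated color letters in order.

After move 1 (R): R=RRRR U=WGWG F=GYGY D=YBYB B=WBWB
After move 2 (F): F=GGYY U=WGOO R=WRGR D=RRYB L=OYOB
After move 3 (F): F=YGYG U=WGBY R=OROR D=GWYB L=OROR
After move 4 (R'): R=RROO U=WWBW F=YGYY D=GGYG B=BBWB
After move 5 (F): F=YYYG U=WWRR R=BRWO D=ORYG L=OGOG
After move 6 (R'): R=ROBW U=WWRB F=YWYR D=OYYG B=GBRB
After move 7 (U'): U=WBWR F=OGYR R=YWBW B=RORB L=GBOG
Query 1: B[3] = B
Query 2: F[0] = O
Query 3: L[0] = G

Answer: B O G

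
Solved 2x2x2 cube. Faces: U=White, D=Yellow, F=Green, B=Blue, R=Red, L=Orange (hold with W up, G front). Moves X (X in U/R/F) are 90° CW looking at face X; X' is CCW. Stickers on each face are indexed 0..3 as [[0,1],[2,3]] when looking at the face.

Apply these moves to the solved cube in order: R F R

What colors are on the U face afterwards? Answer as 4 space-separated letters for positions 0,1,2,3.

Answer: W G O Y

Derivation:
After move 1 (R): R=RRRR U=WGWG F=GYGY D=YBYB B=WBWB
After move 2 (F): F=GGYY U=WGOO R=WRGR D=RRYB L=OYOB
After move 3 (R): R=GWRR U=WGOY F=GRYB D=RWYW B=OBGB
Query: U face = WGOY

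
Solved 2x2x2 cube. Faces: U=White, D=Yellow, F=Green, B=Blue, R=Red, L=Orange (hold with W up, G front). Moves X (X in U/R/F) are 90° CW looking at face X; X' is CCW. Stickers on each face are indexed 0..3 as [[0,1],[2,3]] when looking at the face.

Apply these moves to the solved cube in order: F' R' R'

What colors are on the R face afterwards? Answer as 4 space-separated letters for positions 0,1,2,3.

Answer: R Y R Y

Derivation:
After move 1 (F'): F=GGGG U=WWRR R=YRYR D=OOYY L=OWOW
After move 2 (R'): R=RRYY U=WBRB F=GWGR D=OGYG B=YBOB
After move 3 (R'): R=RYRY U=WORY F=GBGB D=OWYR B=GBGB
Query: R face = RYRY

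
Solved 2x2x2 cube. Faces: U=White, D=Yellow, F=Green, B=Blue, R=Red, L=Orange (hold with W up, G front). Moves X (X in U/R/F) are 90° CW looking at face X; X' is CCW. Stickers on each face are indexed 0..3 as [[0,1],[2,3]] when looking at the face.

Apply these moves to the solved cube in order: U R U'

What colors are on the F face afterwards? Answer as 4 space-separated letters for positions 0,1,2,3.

Answer: G G G Y

Derivation:
After move 1 (U): U=WWWW F=RRGG R=BBRR B=OOBB L=GGOO
After move 2 (R): R=RBRB U=WRWG F=RYGY D=YBYO B=WOWB
After move 3 (U'): U=RGWW F=GGGY R=RYRB B=RBWB L=WOOO
Query: F face = GGGY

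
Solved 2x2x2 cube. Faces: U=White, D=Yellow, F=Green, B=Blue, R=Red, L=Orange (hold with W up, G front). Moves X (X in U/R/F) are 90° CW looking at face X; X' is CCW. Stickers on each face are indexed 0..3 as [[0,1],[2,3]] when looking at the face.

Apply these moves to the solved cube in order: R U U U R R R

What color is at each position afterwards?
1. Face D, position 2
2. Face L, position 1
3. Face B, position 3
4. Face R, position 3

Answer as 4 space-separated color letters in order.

After move 1 (R): R=RRRR U=WGWG F=GYGY D=YBYB B=WBWB
After move 2 (U): U=WWGG F=RRGY R=WBRR B=OOWB L=GYOO
After move 3 (U): U=GWGW F=WBGY R=OORR B=GYWB L=RROO
After move 4 (U): U=GGWW F=OOGY R=GYRR B=RRWB L=WBOO
After move 5 (R): R=RGRY U=GOWY F=OBGB D=YWYR B=WRGB
After move 6 (R): R=RRYG U=GBWB F=OWGR D=YGYW B=YROB
After move 7 (R): R=YRGR U=GWWR F=OGGW D=YOYY B=BRBB
Query 1: D[2] = Y
Query 2: L[1] = B
Query 3: B[3] = B
Query 4: R[3] = R

Answer: Y B B R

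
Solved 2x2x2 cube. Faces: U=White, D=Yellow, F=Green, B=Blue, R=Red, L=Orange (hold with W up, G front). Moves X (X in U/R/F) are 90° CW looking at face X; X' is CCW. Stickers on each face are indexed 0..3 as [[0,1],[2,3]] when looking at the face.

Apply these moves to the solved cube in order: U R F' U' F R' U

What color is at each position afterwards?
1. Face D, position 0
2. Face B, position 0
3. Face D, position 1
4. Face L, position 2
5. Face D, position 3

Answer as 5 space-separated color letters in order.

After move 1 (U): U=WWWW F=RRGG R=BBRR B=OOBB L=GGOO
After move 2 (R): R=RBRB U=WRWG F=RYGY D=YBYO B=WOWB
After move 3 (F'): F=YYRG U=WRRR R=BBYB D=GOYO L=GGOW
After move 4 (U'): U=RRWR F=GGRG R=YYYB B=BBWB L=WOOW
After move 5 (F): F=RGGG U=RRWO R=WYRB D=YYYO L=WGOO
After move 6 (R'): R=YBWR U=RWWB F=RRGO D=YGYG B=OBYB
After move 7 (U): U=WRBW F=YBGO R=OBWR B=WGYB L=RROO
Query 1: D[0] = Y
Query 2: B[0] = W
Query 3: D[1] = G
Query 4: L[2] = O
Query 5: D[3] = G

Answer: Y W G O G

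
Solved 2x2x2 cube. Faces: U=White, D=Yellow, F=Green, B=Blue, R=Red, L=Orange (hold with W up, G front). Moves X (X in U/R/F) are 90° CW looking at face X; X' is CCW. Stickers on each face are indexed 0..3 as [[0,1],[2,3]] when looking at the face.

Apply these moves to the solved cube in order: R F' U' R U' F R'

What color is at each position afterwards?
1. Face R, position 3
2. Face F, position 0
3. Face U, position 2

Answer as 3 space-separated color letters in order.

Answer: W G W

Derivation:
After move 1 (R): R=RRRR U=WGWG F=GYGY D=YBYB B=WBWB
After move 2 (F'): F=YYGG U=WGRR R=BRYR D=OOYB L=OGOW
After move 3 (U'): U=GRWR F=OGGG R=YYYR B=BRWB L=WBOW
After move 4 (R): R=YYRY U=GGWG F=OOGB D=OWYB B=RRRB
After move 5 (U'): U=GGGW F=WBGB R=OORY B=YYRB L=RROW
After move 6 (F): F=GWBB U=GGWR R=GOWY D=ROYB L=ROOW
After move 7 (R'): R=OYGW U=GRWY F=GGBR D=RWYB B=BYOB
Query 1: R[3] = W
Query 2: F[0] = G
Query 3: U[2] = W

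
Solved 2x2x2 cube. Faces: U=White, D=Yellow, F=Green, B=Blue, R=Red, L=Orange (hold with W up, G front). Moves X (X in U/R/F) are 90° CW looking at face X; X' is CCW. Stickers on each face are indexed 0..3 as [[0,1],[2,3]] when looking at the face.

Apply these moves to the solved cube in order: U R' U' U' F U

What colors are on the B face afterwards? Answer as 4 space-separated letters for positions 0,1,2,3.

Answer: B Y Y B

Derivation:
After move 1 (U): U=WWWW F=RRGG R=BBRR B=OOBB L=GGOO
After move 2 (R'): R=BRBR U=WBWO F=RWGW D=YRYG B=YOYB
After move 3 (U'): U=BOWW F=GGGW R=RWBR B=BRYB L=YOOO
After move 4 (U'): U=OWBW F=YOGW R=GGBR B=RWYB L=BROO
After move 5 (F): F=GYWO U=OWOR R=BGWR D=BGYG L=BYOR
After move 6 (U): U=OORW F=BGWO R=RWWR B=BYYB L=GYOR
Query: B face = BYYB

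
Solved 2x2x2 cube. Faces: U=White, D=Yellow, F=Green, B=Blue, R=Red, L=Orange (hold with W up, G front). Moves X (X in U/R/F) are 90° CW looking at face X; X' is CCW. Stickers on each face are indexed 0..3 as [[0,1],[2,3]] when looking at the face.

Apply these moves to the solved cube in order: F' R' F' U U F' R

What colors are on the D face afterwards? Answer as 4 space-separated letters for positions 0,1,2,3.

Answer: R O Y W

Derivation:
After move 1 (F'): F=GGGG U=WWRR R=YRYR D=OOYY L=OWOW
After move 2 (R'): R=RRYY U=WBRB F=GWGR D=OGYG B=YBOB
After move 3 (F'): F=WRGG U=WBRY R=GROY D=WWYG L=OBOR
After move 4 (U): U=RWYB F=GRGG R=YBOY B=OBOB L=WROR
After move 5 (U): U=YRBW F=YBGG R=OBOY B=WROB L=GROR
After move 6 (F'): F=BGYG U=YROO R=WBWY D=RRYG L=GWOB
After move 7 (R): R=WWYB U=YGOG F=BRYG D=ROYW B=ORRB
Query: D face = ROYW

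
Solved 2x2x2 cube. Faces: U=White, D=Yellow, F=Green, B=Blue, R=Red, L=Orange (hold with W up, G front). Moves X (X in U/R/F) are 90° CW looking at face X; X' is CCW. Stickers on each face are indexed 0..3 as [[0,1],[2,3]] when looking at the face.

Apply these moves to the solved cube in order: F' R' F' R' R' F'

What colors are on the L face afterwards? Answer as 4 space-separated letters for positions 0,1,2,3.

After move 1 (F'): F=GGGG U=WWRR R=YRYR D=OOYY L=OWOW
After move 2 (R'): R=RRYY U=WBRB F=GWGR D=OGYG B=YBOB
After move 3 (F'): F=WRGG U=WBRY R=GROY D=WWYG L=OBOR
After move 4 (R'): R=RYGO U=WORY F=WBGY D=WRYG B=GBWB
After move 5 (R'): R=YORG U=WWRG F=WOGY D=WBYY B=GBRB
After move 6 (F'): F=OYWG U=WWYR R=BOWG D=BRYY L=OGOR
Query: L face = OGOR

Answer: O G O R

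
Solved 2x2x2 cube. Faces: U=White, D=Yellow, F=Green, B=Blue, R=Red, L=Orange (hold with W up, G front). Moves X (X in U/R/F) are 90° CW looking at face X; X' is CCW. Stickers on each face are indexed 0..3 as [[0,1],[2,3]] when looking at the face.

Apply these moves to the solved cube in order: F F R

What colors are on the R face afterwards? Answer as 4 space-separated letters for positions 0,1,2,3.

Answer: O O R R

Derivation:
After move 1 (F): F=GGGG U=WWOO R=WRWR D=RRYY L=OYOY
After move 2 (F): F=GGGG U=WWYY R=OROR D=WWYY L=OROR
After move 3 (R): R=OORR U=WGYG F=GWGY D=WBYB B=YBWB
Query: R face = OORR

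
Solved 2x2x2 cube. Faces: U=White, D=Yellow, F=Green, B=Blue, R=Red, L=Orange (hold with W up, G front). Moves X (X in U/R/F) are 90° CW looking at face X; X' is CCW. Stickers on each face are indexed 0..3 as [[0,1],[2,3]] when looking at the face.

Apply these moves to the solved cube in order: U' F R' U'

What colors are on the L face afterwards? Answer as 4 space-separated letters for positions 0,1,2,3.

After move 1 (U'): U=WWWW F=OOGG R=GGRR B=RRBB L=BBOO
After move 2 (F): F=GOGO U=WWOB R=WGWR D=RGYY L=BYOY
After move 3 (R'): R=GRWW U=WBOR F=GWGB D=ROYO B=YRGB
After move 4 (U'): U=BRWO F=BYGB R=GWWW B=GRGB L=YROY
Query: L face = YROY

Answer: Y R O Y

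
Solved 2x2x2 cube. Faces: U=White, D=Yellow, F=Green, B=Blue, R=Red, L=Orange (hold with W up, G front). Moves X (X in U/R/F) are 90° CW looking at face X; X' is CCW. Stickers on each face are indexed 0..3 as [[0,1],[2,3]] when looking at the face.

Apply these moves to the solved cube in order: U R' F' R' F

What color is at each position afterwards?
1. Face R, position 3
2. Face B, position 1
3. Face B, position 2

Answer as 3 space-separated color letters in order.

After move 1 (U): U=WWWW F=RRGG R=BBRR B=OOBB L=GGOO
After move 2 (R'): R=BRBR U=WBWO F=RWGW D=YRYG B=YOYB
After move 3 (F'): F=WWRG U=WBBB R=RRYR D=GOYG L=GOOW
After move 4 (R'): R=RRRY U=WYBY F=WBRB D=GWYG B=GOOB
After move 5 (F): F=RWBB U=WYWO R=BRYY D=RRYG L=GGOW
Query 1: R[3] = Y
Query 2: B[1] = O
Query 3: B[2] = O

Answer: Y O O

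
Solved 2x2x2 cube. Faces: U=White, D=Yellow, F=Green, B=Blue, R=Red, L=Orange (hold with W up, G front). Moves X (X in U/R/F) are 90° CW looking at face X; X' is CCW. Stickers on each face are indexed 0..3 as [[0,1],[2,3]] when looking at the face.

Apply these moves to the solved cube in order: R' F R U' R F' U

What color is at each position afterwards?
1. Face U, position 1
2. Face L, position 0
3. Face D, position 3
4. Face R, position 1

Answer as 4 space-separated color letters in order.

Answer: G Y B W

Derivation:
After move 1 (R'): R=RRRR U=WBWB F=GWGW D=YGYG B=YBYB
After move 2 (F): F=GGWW U=WBOO R=WRBR D=RRYG L=OYOG
After move 3 (R): R=BWRR U=WGOW F=GRWG D=RYYY B=OBBB
After move 4 (U'): U=GWWO F=OYWG R=GRRR B=BWBB L=OBOG
After move 5 (R): R=RGRR U=GYWG F=OYWY D=RBYB B=OWWB
After move 6 (F'): F=YYOW U=GYRR R=BGRR D=BGYB L=OGOW
After move 7 (U): U=RGRY F=BGOW R=OWRR B=OGWB L=YYOW
Query 1: U[1] = G
Query 2: L[0] = Y
Query 3: D[3] = B
Query 4: R[1] = W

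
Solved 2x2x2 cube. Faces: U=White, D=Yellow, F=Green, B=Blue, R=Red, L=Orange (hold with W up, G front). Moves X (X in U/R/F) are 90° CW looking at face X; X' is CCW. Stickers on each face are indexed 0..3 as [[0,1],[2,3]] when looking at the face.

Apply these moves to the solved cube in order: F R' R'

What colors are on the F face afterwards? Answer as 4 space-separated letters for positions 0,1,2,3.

Answer: G B G B

Derivation:
After move 1 (F): F=GGGG U=WWOO R=WRWR D=RRYY L=OYOY
After move 2 (R'): R=RRWW U=WBOB F=GWGO D=RGYG B=YBRB
After move 3 (R'): R=RWRW U=WROY F=GBGB D=RWYO B=GBGB
Query: F face = GBGB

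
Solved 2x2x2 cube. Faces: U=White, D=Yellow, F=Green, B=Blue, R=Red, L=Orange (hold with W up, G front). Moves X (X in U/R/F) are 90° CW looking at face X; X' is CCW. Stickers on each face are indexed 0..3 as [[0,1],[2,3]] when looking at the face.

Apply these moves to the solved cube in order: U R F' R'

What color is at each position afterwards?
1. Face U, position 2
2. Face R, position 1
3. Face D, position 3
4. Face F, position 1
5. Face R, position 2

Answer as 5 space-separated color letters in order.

Answer: R B G R B

Derivation:
After move 1 (U): U=WWWW F=RRGG R=BBRR B=OOBB L=GGOO
After move 2 (R): R=RBRB U=WRWG F=RYGY D=YBYO B=WOWB
After move 3 (F'): F=YYRG U=WRRR R=BBYB D=GOYO L=GGOW
After move 4 (R'): R=BBBY U=WWRW F=YRRR D=GYYG B=OOOB
Query 1: U[2] = R
Query 2: R[1] = B
Query 3: D[3] = G
Query 4: F[1] = R
Query 5: R[2] = B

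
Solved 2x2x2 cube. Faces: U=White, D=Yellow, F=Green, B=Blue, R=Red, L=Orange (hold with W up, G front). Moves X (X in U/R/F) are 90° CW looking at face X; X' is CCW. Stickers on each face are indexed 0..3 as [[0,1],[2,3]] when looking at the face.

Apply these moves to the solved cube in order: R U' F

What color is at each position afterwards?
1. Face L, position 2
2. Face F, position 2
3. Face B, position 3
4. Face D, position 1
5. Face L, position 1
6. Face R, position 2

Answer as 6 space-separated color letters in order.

After move 1 (R): R=RRRR U=WGWG F=GYGY D=YBYB B=WBWB
After move 2 (U'): U=GGWW F=OOGY R=GYRR B=RRWB L=WBOO
After move 3 (F): F=GOYO U=GGOB R=WYWR D=RGYB L=WYOB
Query 1: L[2] = O
Query 2: F[2] = Y
Query 3: B[3] = B
Query 4: D[1] = G
Query 5: L[1] = Y
Query 6: R[2] = W

Answer: O Y B G Y W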